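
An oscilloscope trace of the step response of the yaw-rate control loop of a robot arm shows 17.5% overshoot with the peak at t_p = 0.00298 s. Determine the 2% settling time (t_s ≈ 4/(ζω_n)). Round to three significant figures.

t_s ≈ 0.00684 s

From the overshoot, ζ = −ln(OS)/√(π²+ln²(OS)) = 0.485.
From t_p = π/ω_d, ω_d = π/0.00298 = 1050 rad/s, so ω_n = ω_d/√(1−ζ²) = 1210 rad/s.
t_s ≈ 4/(ζω_n) = 4/(0.485·1210) = 0.00684 s.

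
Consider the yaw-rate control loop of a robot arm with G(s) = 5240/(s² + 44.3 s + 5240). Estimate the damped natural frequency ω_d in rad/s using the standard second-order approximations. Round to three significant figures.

ω_n = √5240 = 72.4 rad/s; ζ = 44.3/(2·72.4) = 0.306.
ω_d = ω_n√(1−ζ²) = 68.9 rad/s.

ω_d ≈ 68.9 rad/s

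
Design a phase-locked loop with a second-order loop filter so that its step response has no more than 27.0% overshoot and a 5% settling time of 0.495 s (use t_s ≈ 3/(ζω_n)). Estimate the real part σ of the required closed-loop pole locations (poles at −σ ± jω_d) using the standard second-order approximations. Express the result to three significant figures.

The settling-time spec alone fixes σ = ζω_n = 3/t_s = 3/0.495 = 6.06.
(Overshoot then fixes ζ = 0.385 and hence ω_d = σ·√(1−ζ²)/ζ = 14.5 rad/s.)

σ ≈ 6.06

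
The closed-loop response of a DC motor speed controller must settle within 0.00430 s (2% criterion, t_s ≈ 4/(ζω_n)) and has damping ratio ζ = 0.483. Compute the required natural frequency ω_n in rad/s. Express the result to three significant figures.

Rearranging t_s ≈ 4/(ζω_n) gives ω_n = 4/(ζ·t_s) = 4/(0.483 × 0.00430) = 1930 rad/s.

ω_n ≈ 1930 rad/s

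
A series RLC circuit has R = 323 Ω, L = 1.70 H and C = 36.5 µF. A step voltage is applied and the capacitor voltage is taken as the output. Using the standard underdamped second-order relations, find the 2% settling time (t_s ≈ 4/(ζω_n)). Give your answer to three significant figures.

For a series RLC circuit (capacitor voltage as output), ω_n = 1/√(LC) = 1/√(1.70 H · 36.5 µF) = 127 rad/s.
ζ = (R/2)·√(C/L) = (323/2)·√(36.5 µF/1.70 H) = 0.748.
t_s ≈ 4/(ζω_n) = 0.0421 s.

t_s ≈ 0.0421 s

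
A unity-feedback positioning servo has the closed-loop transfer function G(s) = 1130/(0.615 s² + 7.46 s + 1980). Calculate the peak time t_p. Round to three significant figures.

t_p ≈ 0.0557 s

Dividing through by 0.615: denominator becomes s² + 12.13 s + 3220.
So ω_n = √3220 = 56.7 rad/s and ζ = 12.13/(2·56.7) = 0.107.
ω_d = 56.7·√(1 − 0.107²) = 56.4 rad/s. t_p = π/ω_d = 0.0557 s.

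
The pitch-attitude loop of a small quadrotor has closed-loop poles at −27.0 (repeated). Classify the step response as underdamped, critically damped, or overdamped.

critically damped

Since there is a repeated negative-real pole, the response is critically damped.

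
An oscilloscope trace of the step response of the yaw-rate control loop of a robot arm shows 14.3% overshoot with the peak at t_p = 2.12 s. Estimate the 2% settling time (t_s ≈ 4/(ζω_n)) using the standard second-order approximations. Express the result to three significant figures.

From the overshoot, ζ = −ln(OS)/√(π²+ln²(OS)) = 0.526.
From t_p = π/ω_d, ω_d = π/2.12 = 1.48 rad/s, so ω_n = ω_d/√(1−ζ²) = 1.74 rad/s.
t_s ≈ 4/(ζω_n) = 4/(0.526·1.74) = 4.36 s.

t_s ≈ 4.36 s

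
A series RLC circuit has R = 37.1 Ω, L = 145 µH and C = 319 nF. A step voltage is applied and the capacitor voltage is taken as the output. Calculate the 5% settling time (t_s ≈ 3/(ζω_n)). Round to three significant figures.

t_s ≈ 0.0000235 s

For a series RLC circuit (capacitor voltage as output), ω_n = 1/√(LC) = 1/√(145 µH · 319 nF) = 147000 rad/s.
ζ = (R/2)·√(C/L) = (37.1/2)·√(319 nF/145 µH) = 0.870.
t_s ≈ 3/(ζω_n) = 0.0000235 s.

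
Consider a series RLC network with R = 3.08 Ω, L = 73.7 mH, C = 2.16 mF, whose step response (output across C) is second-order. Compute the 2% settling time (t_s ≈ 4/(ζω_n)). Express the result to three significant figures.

For a series RLC circuit (capacitor voltage as output), ω_n = 1/√(LC) = 1/√(73.7 mH · 2.16 mF) = 79.3 rad/s.
ζ = (R/2)·√(C/L) = (3.08/2)·√(2.16 mF/73.7 mH) = 0.264.
t_s ≈ 4/(ζω_n) = 0.191 s.

t_s ≈ 0.191 s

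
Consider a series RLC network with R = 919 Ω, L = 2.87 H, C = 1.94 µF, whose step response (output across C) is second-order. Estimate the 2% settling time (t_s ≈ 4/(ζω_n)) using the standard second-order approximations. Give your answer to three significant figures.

For a series RLC circuit (capacitor voltage as output), ω_n = 1/√(LC) = 1/√(2.87 H · 1.94 µF) = 424 rad/s.
ζ = (R/2)·√(C/L) = (919/2)·√(1.94 µF/2.87 H) = 0.378.
t_s ≈ 4/(ζω_n) = 0.0250 s.

t_s ≈ 0.0250 s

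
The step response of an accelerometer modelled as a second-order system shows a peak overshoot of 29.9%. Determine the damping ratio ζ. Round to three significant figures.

Inverting the overshoot relation: ζ = |ln 0.299|/√(π² + ln²0.299) = 0.359.

ζ ≈ 0.359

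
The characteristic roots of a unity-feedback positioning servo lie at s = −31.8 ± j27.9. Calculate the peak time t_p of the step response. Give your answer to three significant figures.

t_p ≈ 0.113 s

t_p = π/ω_d with ω_d = 27.9 (the imaginary part), so t_p = 0.113 s.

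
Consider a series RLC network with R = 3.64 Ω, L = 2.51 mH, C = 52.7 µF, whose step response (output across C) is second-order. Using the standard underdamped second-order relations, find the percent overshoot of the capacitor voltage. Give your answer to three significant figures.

For a series RLC circuit (capacitor voltage as output), ω_n = 1/√(LC) = 1/√(2.51 mH · 52.7 µF) = 2750 rad/s.
ζ = (R/2)·√(C/L) = (3.64/2)·√(52.7 µF/2.51 mH) = 0.264.
Overshoot: exp(−π·0.264/√(1−0.264²)) = 0.424, i.e. 42.4%.

%OS ≈ 42.4%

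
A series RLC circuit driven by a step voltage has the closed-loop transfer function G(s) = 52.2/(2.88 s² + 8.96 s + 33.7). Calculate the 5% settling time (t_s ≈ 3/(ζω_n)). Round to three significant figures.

t_s ≈ 1.93 s

Dividing through by 2.88: denominator becomes s² + 3.111 s + 11.70.
So ω_n = √11.70 = 3.42 rad/s and ζ = 3.111/(2·3.42) = 0.455.
t_s ≈ 3/(ζω_n) = 1.93 s.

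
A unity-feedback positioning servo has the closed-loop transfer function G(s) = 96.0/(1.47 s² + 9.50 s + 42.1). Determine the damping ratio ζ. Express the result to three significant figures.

Dividing through by 1.47: denominator becomes s² + 6.463 s + 28.64.
So ω_n = √28.64 = 5.35 rad/s and ζ = 6.463/(2·5.35) = 0.604.

ζ ≈ 0.604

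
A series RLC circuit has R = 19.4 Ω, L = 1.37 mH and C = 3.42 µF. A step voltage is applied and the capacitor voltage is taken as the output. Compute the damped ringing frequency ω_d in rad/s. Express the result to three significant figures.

ω_d ≈ 12800 rad/s

For a series RLC circuit (capacitor voltage as output), ω_n = 1/√(LC) = 1/√(1.37 mH · 3.42 µF) = 14600 rad/s.
ζ = (R/2)·√(C/L) = (19.4/2)·√(3.42 µF/1.37 mH) = 0.485.
The damped frequency ω_d = ω_n√(1−ζ²) = 12800 rad/s.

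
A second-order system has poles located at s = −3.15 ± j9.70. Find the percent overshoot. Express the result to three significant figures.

With σ = 3.15, ω_d = 9.70: ω_n = √(σ²+ω_d²) = 10.2 rad/s, ζ = σ/ω_n = 0.309.
%OS = 100 e^{−πζ/√(1−ζ²)} with ζ = 0.309 gives 36.1%.

%OS ≈ 36.1%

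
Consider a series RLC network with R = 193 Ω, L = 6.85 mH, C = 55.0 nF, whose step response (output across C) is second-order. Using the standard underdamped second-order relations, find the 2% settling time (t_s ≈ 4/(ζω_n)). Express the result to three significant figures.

For a series RLC circuit (capacitor voltage as output), ω_n = 1/√(LC) = 1/√(6.85 mH · 55.0 nF) = 51500 rad/s.
ζ = (R/2)·√(C/L) = (193/2)·√(55.0 nF/6.85 mH) = 0.273.
t_s ≈ 4/(ζω_n) = 0.000284 s.

t_s ≈ 0.000284 s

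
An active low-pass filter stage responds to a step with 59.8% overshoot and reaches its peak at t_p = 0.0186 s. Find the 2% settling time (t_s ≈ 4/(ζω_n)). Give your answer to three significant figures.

The overshoot fixes ζ = −ln(OS)/√(π²+ln²(OS)) = 0.162.
t_p = π/ω_d ⇒ ω_d = 169 rad/s; then ω_n = ω_d/√(1−ζ²) = 171 rad/s.
t_s ≈ 4/(ζω_n) = 4/(0.162·171) = 0.145 s.

t_s ≈ 0.145 s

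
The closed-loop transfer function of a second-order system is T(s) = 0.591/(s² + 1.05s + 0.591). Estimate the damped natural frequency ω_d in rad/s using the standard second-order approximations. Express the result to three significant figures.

Comparing the denominator to s² + 2ζω_n s + ω_n²: ω_n = √0.591 = 0.769 rad/s, and 2ζω_n = 1.05 so ζ = 1.05/(2·0.769) = 0.683.
ω_d = 0.769·√(1 − 0.683²) = 0.562 rad/s.

ω_d ≈ 0.562 rad/s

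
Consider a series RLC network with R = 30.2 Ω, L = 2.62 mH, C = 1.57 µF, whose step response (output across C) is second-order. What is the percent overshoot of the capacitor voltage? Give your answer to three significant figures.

%OS ≈ 28.7%

For a series RLC circuit (capacitor voltage as output), ω_n = 1/√(LC) = 1/√(2.62 mH · 1.57 µF) = 15600 rad/s.
ζ = (R/2)·√(C/L) = (30.2/2)·√(1.57 µF/2.62 mH) = 0.370.
Overshoot: exp(−π·0.370/√(1−0.370²)) = 0.287, i.e. 28.7%.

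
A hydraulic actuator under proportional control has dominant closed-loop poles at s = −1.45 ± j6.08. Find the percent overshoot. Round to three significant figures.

With σ = 1.45, ω_d = 6.08: ω_n = √(σ²+ω_d²) = 6.25 rad/s, ζ = σ/ω_n = 0.232.
Overshoot: exp(−π·0.232/√(1−0.232²)) = 0.473, i.e. 47.3%.

%OS ≈ 47.3%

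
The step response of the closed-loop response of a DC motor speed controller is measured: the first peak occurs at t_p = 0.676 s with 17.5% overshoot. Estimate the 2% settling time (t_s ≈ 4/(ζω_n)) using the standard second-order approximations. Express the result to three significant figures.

t_s ≈ 1.55 s

The overshoot fixes ζ = −ln(OS)/√(π²+ln²(OS)) = 0.485.
t_p = π/ω_d ⇒ ω_d = 4.65 rad/s; then ω_n = ω_d/√(1−ζ²) = 5.31 rad/s.
t_s ≈ 4/(ζω_n) = 4/(0.485·5.31) = 1.55 s.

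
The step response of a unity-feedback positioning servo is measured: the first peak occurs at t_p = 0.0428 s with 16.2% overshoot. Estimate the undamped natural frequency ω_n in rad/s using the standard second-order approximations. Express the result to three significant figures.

ω_n ≈ 84.8 rad/s

From the overshoot, ζ = −ln(OS)/√(π²+ln²(OS)) = 0.501.
t_p = π/ω_d ⇒ ω_d = 73.4 rad/s; then ω_n = ω_d/√(1−ζ²) = 84.8 rad/s.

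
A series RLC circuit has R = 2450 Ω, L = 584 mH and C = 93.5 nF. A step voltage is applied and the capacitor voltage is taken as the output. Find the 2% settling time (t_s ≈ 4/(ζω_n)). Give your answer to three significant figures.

t_s ≈ 0.00191 s

For a series RLC circuit (capacitor voltage as output), ω_n = 1/√(LC) = 1/√(584 mH · 93.5 nF) = 4280 rad/s.
ζ = (R/2)·√(C/L) = (2450/2)·√(93.5 nF/584 mH) = 0.490.
t_s ≈ 4/(ζω_n) = 0.00191 s.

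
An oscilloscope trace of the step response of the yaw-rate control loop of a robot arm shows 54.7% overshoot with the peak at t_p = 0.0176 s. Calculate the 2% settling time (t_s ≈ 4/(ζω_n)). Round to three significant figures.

t_s ≈ 0.117 s

The overshoot fixes ζ = −ln(OS)/√(π²+ln²(OS)) = 0.189.
From t_p = π/ω_d, ω_d = π/0.0176 = 178 rad/s, so ω_n = ω_d/√(1−ζ²) = 182 rad/s.
t_s ≈ 4/(ζω_n) = 4/(0.189·182) = 0.117 s.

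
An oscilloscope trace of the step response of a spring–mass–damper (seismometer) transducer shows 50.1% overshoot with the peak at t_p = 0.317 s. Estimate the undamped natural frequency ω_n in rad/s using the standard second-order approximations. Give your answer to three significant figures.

ζ from %OS: ζ = |ln 0.501|/√(π²+ln²0.501) = 0.215.
From t_p = π/ω_d, ω_d = π/0.317 = 9.91 rad/s, so ω_n = ω_d/√(1−ζ²) = 10.1 rad/s.

ω_n ≈ 10.1 rad/s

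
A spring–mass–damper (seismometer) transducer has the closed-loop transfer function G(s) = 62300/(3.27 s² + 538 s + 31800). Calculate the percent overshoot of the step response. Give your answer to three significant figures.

%OS ≈ 0.863%

Dividing through by 3.27: denominator becomes s² + 164.5 s + 9725.
So ω_n = √9725 = 98.6 rad/s and ζ = 164.5/(2·98.6) = 0.834.
Overshoot: exp(−π·0.834/√(1−0.834²)) = 0.00863, i.e. 0.863%.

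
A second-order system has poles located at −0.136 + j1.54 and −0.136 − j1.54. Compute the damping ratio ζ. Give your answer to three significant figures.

The poles are at −σ ± jω_d with σ = 0.136 and ω_d = 1.54, so ω_n = √(σ²+ω_d²) = 1.55 rad/s and ζ = σ/ω_n = 0.0880.

ζ ≈ 0.0880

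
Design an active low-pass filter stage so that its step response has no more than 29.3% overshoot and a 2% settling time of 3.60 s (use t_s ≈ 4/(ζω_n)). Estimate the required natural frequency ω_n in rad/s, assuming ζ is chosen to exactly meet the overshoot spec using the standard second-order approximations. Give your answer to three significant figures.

ω_n ≈ 3.05 rad/s

Inverting the overshoot relation: ζ = |ln 0.293|/√(π² + ln²0.293) = 0.364.
Then ω_n = 4/(ζ t_s) = 4/(0.364 × 3.60) = 3.05 rad/s.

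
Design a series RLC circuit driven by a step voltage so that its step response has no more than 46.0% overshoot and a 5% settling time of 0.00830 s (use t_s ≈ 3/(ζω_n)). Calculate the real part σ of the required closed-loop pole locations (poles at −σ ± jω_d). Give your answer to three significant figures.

The settling-time spec alone fixes σ = ζω_n = 3/t_s = 3/0.00830 = 361.
(Overshoot then fixes ζ = 0.240 and hence ω_d = σ·√(1−ζ²)/ζ = 1460 rad/s.)

σ ≈ 361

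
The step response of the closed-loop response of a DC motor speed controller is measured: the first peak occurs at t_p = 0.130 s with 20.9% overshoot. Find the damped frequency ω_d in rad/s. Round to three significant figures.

t_p = π/ω_d, so ω_d = π/0.130 = 24.2 rad/s.

ω_d ≈ 24.2 rad/s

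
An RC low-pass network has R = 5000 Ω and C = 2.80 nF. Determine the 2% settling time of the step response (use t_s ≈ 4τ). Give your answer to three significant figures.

t_s ≈ 0.0000560 s

τ = RC = 5000 × 2.80 nF = 0.0000140 s.
t_s ≈ 4τ = 0.0000560 s.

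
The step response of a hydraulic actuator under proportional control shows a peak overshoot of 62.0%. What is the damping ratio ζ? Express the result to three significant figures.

ζ = −ln(OS)/√(π² + (ln OS)²). With OS = 0.620, ln OS = −0.4780 and ζ = 0.4780/3.178 = 0.150.

ζ ≈ 0.150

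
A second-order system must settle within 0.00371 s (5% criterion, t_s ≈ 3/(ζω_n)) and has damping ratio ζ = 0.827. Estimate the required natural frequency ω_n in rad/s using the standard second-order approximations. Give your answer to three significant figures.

ω_n ≈ 978 rad/s

Rearranging t_s ≈ 3/(ζω_n) gives ω_n = 3/(ζ·t_s) = 3/(0.827 × 0.00371) = 978 rad/s.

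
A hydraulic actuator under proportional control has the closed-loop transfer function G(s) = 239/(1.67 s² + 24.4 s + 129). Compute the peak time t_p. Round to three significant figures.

Dividing through by 1.67: denominator becomes s² + 14.61 s + 77.25.
So ω_n = √77.25 = 8.79 rad/s and ζ = 14.61/(2·8.79) = 0.831.
ω_d = ω_n√(1−ζ²) = 4.89 rad/s. t_p = π/ω_d = 0.643 s.

t_p ≈ 0.643 s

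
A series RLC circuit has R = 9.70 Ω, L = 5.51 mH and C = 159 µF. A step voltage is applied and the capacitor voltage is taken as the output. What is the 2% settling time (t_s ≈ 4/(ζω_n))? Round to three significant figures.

t_s ≈ 0.00454 s

For a series RLC circuit (capacitor voltage as output), ω_n = 1/√(LC) = 1/√(5.51 mH · 159 µF) = 1070 rad/s.
ζ = (R/2)·√(C/L) = (9.70/2)·√(159 µF/5.51 mH) = 0.824.
t_s ≈ 4/(ζω_n) = 0.00454 s.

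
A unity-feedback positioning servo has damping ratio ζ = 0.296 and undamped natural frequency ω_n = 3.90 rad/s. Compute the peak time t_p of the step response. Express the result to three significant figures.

The damped frequency is ω_d = ω_n√(1−ζ²) = 3.90·√(1−0.0876) = 3.73 rad/s.
Peak time t_p = π/ω_d = π/3.73 = 0.843 s.

t_p ≈ 0.843 s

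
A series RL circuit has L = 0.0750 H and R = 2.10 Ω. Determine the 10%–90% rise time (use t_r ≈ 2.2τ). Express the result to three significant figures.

τ = L/R = 0.0750/2.10 = 0.0357 s.
t_r ≈ 2.2τ = 0.0786 s.

t_r ≈ 0.0786 s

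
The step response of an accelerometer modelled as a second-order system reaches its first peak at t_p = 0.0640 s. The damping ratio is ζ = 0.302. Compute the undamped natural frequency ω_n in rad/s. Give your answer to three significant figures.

ω_n ≈ 51.5 rad/s

Peak time t_p = π/ω_d, so ω_d = π/t_p = π/0.0640 = 49.1 rad/s.
ω_n = ω_d/√(1−ζ²) = 49.1/√0.909 = 51.5 rad/s.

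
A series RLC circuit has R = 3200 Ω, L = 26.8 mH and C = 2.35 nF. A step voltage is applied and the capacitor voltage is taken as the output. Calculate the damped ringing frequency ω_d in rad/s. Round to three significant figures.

For a series RLC circuit (capacitor voltage as output), ω_n = 1/√(LC) = 1/√(26.8 mH · 2.35 nF) = 126000 rad/s.
ζ = (R/2)·√(C/L) = (3200/2)·√(2.35 nF/26.8 mH) = 0.474.
The damped frequency ω_d = ω_n√(1−ζ²) = 111000 rad/s.

ω_d ≈ 111000 rad/s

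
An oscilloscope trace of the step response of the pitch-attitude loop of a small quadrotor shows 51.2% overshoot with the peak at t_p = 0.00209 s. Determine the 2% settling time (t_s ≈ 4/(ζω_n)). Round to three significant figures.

t_s ≈ 0.0125 s

The overshoot fixes ζ = −ln(OS)/√(π²+ln²(OS)) = 0.208.
t_p = π/ω_d ⇒ ω_d = 1500 rad/s; then ω_n = ω_d/√(1−ζ²) = 1540 rad/s.
t_s ≈ 4/(ζω_n) = 4/(0.208·1540) = 0.0125 s.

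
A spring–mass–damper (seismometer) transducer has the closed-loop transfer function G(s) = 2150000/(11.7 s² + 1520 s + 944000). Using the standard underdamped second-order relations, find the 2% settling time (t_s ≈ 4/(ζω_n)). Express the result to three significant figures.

Dividing through by 11.7: denominator becomes s² + 129.9 s + 80680.
So ω_n = √80680 = 284 rad/s and ζ = 129.9/(2·284) = 0.229.
t_s ≈ 4/(ζω_n) = 0.0616 s.

t_s ≈ 0.0616 s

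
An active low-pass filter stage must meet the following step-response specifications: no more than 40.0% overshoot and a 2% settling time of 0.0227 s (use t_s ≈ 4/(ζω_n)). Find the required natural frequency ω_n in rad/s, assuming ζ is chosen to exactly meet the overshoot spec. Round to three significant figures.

ζ = −ln(OS)/√(π² + (ln OS)²). With OS = 0.400, ln OS = −0.9163 and ζ = 0.9163/3.272 = 0.280.
From t_s ≈ 4/(ζω_n): ω_n = 4/(ζ·t_s) = 4/(0.280·0.0227) = 629 rad/s.

ω_n ≈ 629 rad/s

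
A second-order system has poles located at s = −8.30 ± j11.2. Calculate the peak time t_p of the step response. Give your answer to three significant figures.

t_p ≈ 0.280 s

t_p = π/ω_d with ω_d = 11.2 (the imaginary part), so t_p = 0.280 s.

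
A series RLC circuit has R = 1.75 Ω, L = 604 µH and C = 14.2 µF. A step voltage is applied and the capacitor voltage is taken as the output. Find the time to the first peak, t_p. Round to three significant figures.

t_p ≈ 0.000294 s

For a series RLC circuit (capacitor voltage as output), ω_n = 1/√(LC) = 1/√(604 µH · 14.2 µF) = 10800 rad/s.
ζ = (R/2)·√(C/L) = (1.75/2)·√(14.2 µF/604 µH) = 0.134.
The damped frequency ω_d = ω_n√(1−ζ²) = 10700 rad/s. t_p = π/ω_d = 0.000294 s.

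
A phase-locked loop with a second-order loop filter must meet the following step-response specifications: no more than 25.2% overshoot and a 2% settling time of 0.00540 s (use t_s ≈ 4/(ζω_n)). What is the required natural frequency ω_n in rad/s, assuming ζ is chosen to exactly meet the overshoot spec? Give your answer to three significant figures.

ζ = −ln(OS)/√(π² + (ln OS)²). With OS = 0.252, ln OS = −1.378 and ζ = 1.378/3.431 = 0.402.
From t_s ≈ 4/(ζω_n): ω_n = 4/(ζ·t_s) = 4/(0.402·0.00540) = 1840 rad/s.

ω_n ≈ 1840 rad/s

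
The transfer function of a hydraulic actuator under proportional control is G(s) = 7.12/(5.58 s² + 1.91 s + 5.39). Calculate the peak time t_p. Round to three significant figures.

Dividing through by 5.58: denominator becomes s² + 0.3423 s + 0.9659.
So ω_n = √0.9659 = 0.983 rad/s and ζ = 0.3423/(2·0.983) = 0.174.
ω_d = ω_n√(1−ζ²) = 0.968 rad/s. t_p = π/ω_d = 3.25 s.

t_p ≈ 3.25 s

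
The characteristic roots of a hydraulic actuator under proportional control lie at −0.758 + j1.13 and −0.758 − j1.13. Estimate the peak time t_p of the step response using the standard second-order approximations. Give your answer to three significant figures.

t_p = π/ω_d with ω_d = 1.13 (the imaginary part), so t_p = 2.78 s.

t_p ≈ 2.78 s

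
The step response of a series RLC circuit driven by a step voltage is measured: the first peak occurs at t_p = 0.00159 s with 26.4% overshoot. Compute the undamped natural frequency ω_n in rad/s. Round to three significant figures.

From the overshoot, ζ = −ln(OS)/√(π²+ln²(OS)) = 0.390.
t_p = π/ω_d ⇒ ω_d = 1980 rad/s; then ω_n = ω_d/√(1−ζ²) = 2150 rad/s.

ω_n ≈ 2150 rad/s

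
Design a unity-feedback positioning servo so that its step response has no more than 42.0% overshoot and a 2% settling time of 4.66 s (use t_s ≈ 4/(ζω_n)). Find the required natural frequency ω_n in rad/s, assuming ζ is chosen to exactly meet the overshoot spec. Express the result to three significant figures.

ζ = −ln(OS)/√(π² + (ln OS)²). With OS = 0.420, ln OS = −0.8675 and ζ = 0.8675/3.259 = 0.266.
From t_s ≈ 4/(ζω_n): ω_n = 4/(ζ·t_s) = 4/(0.266·4.66) = 3.22 rad/s.

ω_n ≈ 3.22 rad/s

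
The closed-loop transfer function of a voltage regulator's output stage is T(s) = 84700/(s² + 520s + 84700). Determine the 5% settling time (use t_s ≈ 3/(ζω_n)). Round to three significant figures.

Matching coefficients with s² + 2ζω_n s + ω_n² gives ω_n² = 84700 ⇒ ω_n = 291 rad/s, and ζ = 520/(2ω_n) = 0.893.
t_s ≈ 3/(ζω_n) = 3/(0.893·291) = 0.0115 s.

t_s ≈ 0.0115 s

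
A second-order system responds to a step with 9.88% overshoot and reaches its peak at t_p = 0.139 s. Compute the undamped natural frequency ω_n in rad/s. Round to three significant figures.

ζ from %OS: ζ = |ln 0.0988|/√(π²+ln²0.0988) = 0.593.
t_p = π/ω_d ⇒ ω_d = 22.6 rad/s; then ω_n = ω_d/√(1−ζ²) = 28.1 rad/s.

ω_n ≈ 28.1 rad/s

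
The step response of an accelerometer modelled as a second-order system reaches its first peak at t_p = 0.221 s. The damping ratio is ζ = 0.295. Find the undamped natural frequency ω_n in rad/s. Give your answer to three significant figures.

ω_n ≈ 14.9 rad/s

Peak time t_p = π/ω_d, so ω_d = π/t_p = π/0.221 = 14.2 rad/s.
ω_n = ω_d/√(1−ζ²) = 14.2/√0.913 = 14.9 rad/s.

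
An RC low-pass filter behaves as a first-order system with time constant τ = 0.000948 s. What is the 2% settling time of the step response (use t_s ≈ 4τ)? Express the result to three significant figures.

t_s ≈ 0.00379 s

t_s ≈ 4τ = 0.00379 s.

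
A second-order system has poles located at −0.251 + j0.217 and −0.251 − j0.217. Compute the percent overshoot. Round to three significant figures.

|pole| = ω_n = √(0.251² + 0.217²) = 0.332 rad/s; ζ = cos θ = σ/ω_n = 0.756.
Overshoot: exp(−π·0.756/√(1−0.756²)) = 0.0264, i.e. 2.64%.

%OS ≈ 2.64%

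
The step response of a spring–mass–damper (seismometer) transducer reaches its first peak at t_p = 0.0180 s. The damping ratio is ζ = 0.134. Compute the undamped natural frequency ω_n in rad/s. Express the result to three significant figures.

ω_n ≈ 176 rad/s

Peak time t_p = π/ω_d, so ω_d = π/t_p = π/0.0180 = 175 rad/s.
ω_n = ω_d/√(1−ζ²) = 175/√0.982 = 176 rad/s.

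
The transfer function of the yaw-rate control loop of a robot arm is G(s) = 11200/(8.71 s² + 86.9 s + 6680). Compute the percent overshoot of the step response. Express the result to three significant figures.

%OS ≈ 56.3%

Dividing through by 8.71: denominator becomes s² + 9.977 s + 766.9.
So ω_n = √766.9 = 27.7 rad/s and ζ = 9.977/(2·27.7) = 0.180.
%OS = 100·exp(−πζ/√(1−ζ²)) = 56.3%.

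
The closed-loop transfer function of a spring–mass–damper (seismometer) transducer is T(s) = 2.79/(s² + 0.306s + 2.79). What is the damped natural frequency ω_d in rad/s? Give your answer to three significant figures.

ω_n = √2.79 = 1.67 rad/s; ζ = 0.306/(2·1.67) = 0.0916.
ω_d = 1.67·√(1 − 0.0916²) = 1.66 rad/s.

ω_d ≈ 1.66 rad/s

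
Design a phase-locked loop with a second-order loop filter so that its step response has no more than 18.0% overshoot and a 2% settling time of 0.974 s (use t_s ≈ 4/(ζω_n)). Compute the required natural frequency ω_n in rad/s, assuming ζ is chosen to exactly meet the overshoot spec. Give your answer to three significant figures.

ω_n ≈ 8.57 rad/s

ζ = −ln(OS)/√(π² + (ln OS)²). With OS = 0.180, ln OS = −1.715 and ζ = 1.715/3.579 = 0.479.
Then ω_n = 4/(ζ t_s) = 4/(0.479 × 0.974) = 8.57 rad/s.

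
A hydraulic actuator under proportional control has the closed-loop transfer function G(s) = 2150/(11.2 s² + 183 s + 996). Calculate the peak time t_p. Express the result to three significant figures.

Dividing through by 11.2: denominator becomes s² + 16.34 s + 88.93.
So ω_n = √88.93 = 9.43 rad/s and ζ = 16.34/(2·9.43) = 0.866.
The damped frequency ω_d = ω_n√(1−ζ²) = 4.71 rad/s. t_p = π/ω_d = 0.667 s.

t_p ≈ 0.667 s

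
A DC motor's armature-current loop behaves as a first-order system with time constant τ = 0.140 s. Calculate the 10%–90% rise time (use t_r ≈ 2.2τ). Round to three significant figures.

t_r ≈ 2.2τ = 0.308 s.

t_r ≈ 0.308 s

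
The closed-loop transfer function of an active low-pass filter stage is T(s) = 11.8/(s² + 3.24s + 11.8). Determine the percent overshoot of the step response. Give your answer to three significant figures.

%OS ≈ 18.6%

Comparing the denominator to s² + 2ζω_n s + ω_n²: ω_n = √11.8 = 3.44 rad/s, and 2ζω_n = 3.24 so ζ = 3.24/(2·3.44) = 0.472.
Overshoot: exp(−π·0.472/√(1−0.472²)) = 0.186, i.e. 18.6%.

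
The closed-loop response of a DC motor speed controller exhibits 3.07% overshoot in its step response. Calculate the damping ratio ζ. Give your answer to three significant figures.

ζ = −ln(OS)/√(π² + (ln OS)²). With OS = 0.0307, ln OS = −3.483 and ζ = 3.483/4.691 = 0.743.

ζ ≈ 0.743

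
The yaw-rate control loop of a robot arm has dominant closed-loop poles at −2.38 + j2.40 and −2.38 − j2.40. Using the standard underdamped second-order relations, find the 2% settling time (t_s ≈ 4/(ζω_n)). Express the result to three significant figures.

For poles at −σ ± jω_d, ζω_n = σ = 2.38, so t_s ≈ 4/σ = 1.68 s.

t_s ≈ 1.68 s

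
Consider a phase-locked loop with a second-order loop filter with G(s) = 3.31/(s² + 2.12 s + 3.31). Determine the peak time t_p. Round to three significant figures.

Matching coefficients with s² + 2ζω_n s + ω_n² gives ω_n² = 3.31 ⇒ ω_n = 1.82 rad/s, and ζ = 2.12/(2ω_n) = 0.583.
ω_d = ω_n√(1−ζ²) = 1.48 rad/s. Then t_p = π/ω_d = 2.12 s.

t_p ≈ 2.12 s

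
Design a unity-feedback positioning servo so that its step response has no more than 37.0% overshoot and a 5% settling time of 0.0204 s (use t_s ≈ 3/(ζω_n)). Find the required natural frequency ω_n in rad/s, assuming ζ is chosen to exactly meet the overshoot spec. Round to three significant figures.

ω_n ≈ 487 rad/s

ζ = −ln(OS)/√(π² + (ln OS)²). With OS = 0.370, ln OS = −0.9943 and ζ = 0.9943/3.295 = 0.302.
Then ω_n = 3/(ζ t_s) = 3/(0.302 × 0.0204) = 487 rad/s.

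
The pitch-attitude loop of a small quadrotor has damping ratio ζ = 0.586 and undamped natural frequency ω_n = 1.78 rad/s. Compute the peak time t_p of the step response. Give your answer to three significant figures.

The damped frequency is ω_d = ω_n√(1−ζ²) = 1.78·√(1−0.343) = 1.44 rad/s.
Peak time t_p = π/ω_d = π/1.44 = 2.18 s.

t_p ≈ 2.18 s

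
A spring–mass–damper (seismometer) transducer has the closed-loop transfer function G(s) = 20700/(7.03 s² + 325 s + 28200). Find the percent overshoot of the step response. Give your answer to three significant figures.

%OS ≈ 29.2%

Dividing through by 7.03: denominator becomes s² + 46.23 s + 4011.
So ω_n = √4011 = 63.3 rad/s and ζ = 46.23/(2·63.3) = 0.365.
%OS = 100·exp(−πζ/√(1−ζ²)) = 29.2%.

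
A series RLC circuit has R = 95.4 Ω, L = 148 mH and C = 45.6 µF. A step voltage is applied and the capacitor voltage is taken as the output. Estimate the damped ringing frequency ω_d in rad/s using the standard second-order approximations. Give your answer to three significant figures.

ω_d ≈ 210 rad/s

For a series RLC circuit (capacitor voltage as output), ω_n = 1/√(LC) = 1/√(148 mH · 45.6 µF) = 385 rad/s.
ζ = (R/2)·√(C/L) = (95.4/2)·√(45.6 µF/148 mH) = 0.837.
ω_d = 385·√(1 − 0.837²) = 210 rad/s.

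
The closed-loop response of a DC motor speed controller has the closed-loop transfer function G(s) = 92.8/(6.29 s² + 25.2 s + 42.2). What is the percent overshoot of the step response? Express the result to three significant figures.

%OS ≈ 2.17%

Dividing through by 6.29: denominator becomes s² + 4.006 s + 6.709.
So ω_n = √6.709 = 2.59 rad/s and ζ = 4.006/(2·2.59) = 0.773.
%OS = 100 e^{−πζ/√(1−ζ²)} with ζ = 0.773 gives 2.17%.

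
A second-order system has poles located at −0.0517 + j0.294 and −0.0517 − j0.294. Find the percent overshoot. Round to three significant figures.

%OS ≈ 57.6%

|pole| = ω_n = √(0.0517² + 0.294²) = 0.299 rad/s; ζ = cos θ = σ/ω_n = 0.173.
%OS = 100·exp(−πζ/√(1−ζ²)) = 57.6%.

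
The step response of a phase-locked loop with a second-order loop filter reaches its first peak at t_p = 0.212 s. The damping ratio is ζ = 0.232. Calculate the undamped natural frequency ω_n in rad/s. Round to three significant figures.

Peak time t_p = π/ω_d, so ω_d = π/t_p = π/0.212 = 14.8 rad/s.
ω_n = ω_d/√(1−ζ²) = 14.8/√0.946 = 15.2 rad/s.

ω_n ≈ 15.2 rad/s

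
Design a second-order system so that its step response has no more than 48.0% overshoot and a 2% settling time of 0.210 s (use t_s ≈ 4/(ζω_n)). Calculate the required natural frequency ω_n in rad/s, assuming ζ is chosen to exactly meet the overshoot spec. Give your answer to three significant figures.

ω_n ≈ 83.7 rad/s

ζ = −ln(OS)/√(π² + (ln OS)²). With OS = 0.480, ln OS = −0.7340 and ζ = 0.7340/3.226 = 0.228.
From t_s ≈ 4/(ζω_n): ω_n = 4/(ζ·t_s) = 4/(0.228·0.210) = 83.7 rad/s.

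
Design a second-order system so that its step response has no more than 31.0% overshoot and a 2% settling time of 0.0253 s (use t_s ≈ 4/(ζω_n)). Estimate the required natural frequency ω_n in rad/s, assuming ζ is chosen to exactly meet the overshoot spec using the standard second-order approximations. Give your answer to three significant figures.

ω_n ≈ 453 rad/s

From %OS = 100·exp(−πζ/√(1−ζ²)), invert to get ζ = −ln(OS)/√(π² + ln²(OS)) with OS = 0.310.
−ln 0.310 = 1.171, so ζ = 1.171/√(π² + 1.372) = 0.349.
From t_s ≈ 4/(ζω_n): ω_n = 4/(ζ·t_s) = 4/(0.349·0.0253) = 453 rad/s.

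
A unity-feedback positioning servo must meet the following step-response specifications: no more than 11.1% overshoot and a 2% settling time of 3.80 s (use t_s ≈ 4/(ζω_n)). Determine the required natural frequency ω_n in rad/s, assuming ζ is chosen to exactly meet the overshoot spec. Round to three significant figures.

ζ = −ln(OS)/√(π² + (ln OS)²). With OS = 0.111, ln OS = −2.198 and ζ = 2.198/3.834 = 0.573.
Then ω_n = 4/(ζ t_s) = 4/(0.573 × 3.80) = 1.84 rad/s.

ω_n ≈ 1.84 rad/s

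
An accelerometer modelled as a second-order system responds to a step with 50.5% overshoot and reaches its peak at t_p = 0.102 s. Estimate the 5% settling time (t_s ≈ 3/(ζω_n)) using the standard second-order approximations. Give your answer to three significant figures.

t_s ≈ 0.448 s

ζ from %OS: ζ = |ln 0.505|/√(π²+ln²0.505) = 0.213.
t_p = π/ω_d ⇒ ω_d = 30.8 rad/s; then ω_n = ω_d/√(1−ζ²) = 31.5 rad/s.
t_s ≈ 3/(ζω_n) = 3/(0.213·31.5) = 0.448 s.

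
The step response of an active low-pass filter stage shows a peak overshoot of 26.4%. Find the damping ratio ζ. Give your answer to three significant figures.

ζ ≈ 0.390

ζ = −ln(OS)/√(π² + (ln OS)²). With OS = 0.264, ln OS = −1.332 and ζ = 1.332/3.412 = 0.390.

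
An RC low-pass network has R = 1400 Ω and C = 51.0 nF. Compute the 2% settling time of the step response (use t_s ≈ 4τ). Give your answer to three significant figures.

τ = RC = 1400 × 51.0 nF = 0.0000714 s.
t_s ≈ 4τ = 0.000286 s.

t_s ≈ 0.000286 s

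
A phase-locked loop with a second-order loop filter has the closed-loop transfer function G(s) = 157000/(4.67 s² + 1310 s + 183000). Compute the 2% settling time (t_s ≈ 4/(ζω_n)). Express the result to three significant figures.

t_s ≈ 0.0285 s

Dividing through by 4.67: denominator becomes s² + 280.5 s + 39190.
So ω_n = √39190 = 198 rad/s and ζ = 280.5/(2·198) = 0.709.
t_s ≈ 4/(ζω_n) = 0.0285 s.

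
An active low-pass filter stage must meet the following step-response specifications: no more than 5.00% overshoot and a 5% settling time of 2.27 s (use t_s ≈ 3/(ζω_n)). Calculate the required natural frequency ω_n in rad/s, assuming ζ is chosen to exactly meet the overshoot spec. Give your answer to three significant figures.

ω_n ≈ 1.92 rad/s

Inverting the overshoot relation: ζ = |ln 0.0500|/√(π² + ln²0.0500) = 0.690.
Then ω_n = 3/(ζ t_s) = 3/(0.690 × 2.27) = 1.92 rad/s.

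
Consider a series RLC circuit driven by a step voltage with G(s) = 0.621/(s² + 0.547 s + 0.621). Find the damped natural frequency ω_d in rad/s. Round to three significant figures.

Matching coefficients with s² + 2ζω_n s + ω_n² gives ω_n² = 0.621 ⇒ ω_n = 0.788 rad/s, and ζ = 0.547/(2ω_n) = 0.347.
The damped frequency ω_d = ω_n√(1−ζ²) = 0.739 rad/s.

ω_d ≈ 0.739 rad/s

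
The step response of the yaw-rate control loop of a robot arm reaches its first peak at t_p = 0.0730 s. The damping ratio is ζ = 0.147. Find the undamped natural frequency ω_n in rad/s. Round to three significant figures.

ω_n ≈ 43.5 rad/s

Peak time t_p = π/ω_d, so ω_d = π/t_p = π/0.0730 = 43.0 rad/s.
ω_n = ω_d/√(1−ζ²) = 43.0/√0.978 = 43.5 rad/s.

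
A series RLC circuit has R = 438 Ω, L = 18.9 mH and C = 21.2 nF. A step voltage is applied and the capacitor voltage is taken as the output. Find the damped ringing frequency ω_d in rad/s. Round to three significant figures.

For a series RLC circuit (capacitor voltage as output), ω_n = 1/√(LC) = 1/√(18.9 mH · 21.2 nF) = 50000 rad/s.
ζ = (R/2)·√(C/L) = (438/2)·√(21.2 nF/18.9 mH) = 0.232.
ω_d = 50000·√(1 − 0.232²) = 48600 rad/s.

ω_d ≈ 48600 rad/s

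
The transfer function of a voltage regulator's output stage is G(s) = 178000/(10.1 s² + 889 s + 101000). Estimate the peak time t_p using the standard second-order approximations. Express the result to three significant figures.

t_p ≈ 0.0350 s

Dividing through by 10.1: denominator becomes s² + 88.02 s + 10000.
So ω_n = √10000 = 100 rad/s and ζ = 88.02/(2·100) = 0.440.
ω_d = 100·√(1 − 0.440²) = 89.8 rad/s. t_p = π/ω_d = 0.0350 s.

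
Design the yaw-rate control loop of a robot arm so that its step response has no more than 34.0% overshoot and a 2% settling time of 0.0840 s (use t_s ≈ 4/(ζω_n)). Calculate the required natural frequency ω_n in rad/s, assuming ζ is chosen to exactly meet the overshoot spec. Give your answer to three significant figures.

ω_n ≈ 147 rad/s

ζ = −ln(OS)/√(π² + (ln OS)²). With OS = 0.340, ln OS = −1.079 and ζ = 1.079/3.322 = 0.325.
From t_s ≈ 4/(ζω_n): ω_n = 4/(ζ·t_s) = 4/(0.325·0.0840) = 147 rad/s.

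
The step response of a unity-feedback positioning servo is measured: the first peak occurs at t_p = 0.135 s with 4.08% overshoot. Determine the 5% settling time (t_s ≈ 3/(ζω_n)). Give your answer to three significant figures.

t_s ≈ 0.127 s

From the overshoot, ζ = −ln(OS)/√(π²+ln²(OS)) = 0.713.
t_p = π/ω_d ⇒ ω_d = 23.3 rad/s; then ω_n = ω_d/√(1−ζ²) = 33.2 rad/s.
t_s ≈ 3/(ζω_n) = 3/(0.713·33.2) = 0.127 s.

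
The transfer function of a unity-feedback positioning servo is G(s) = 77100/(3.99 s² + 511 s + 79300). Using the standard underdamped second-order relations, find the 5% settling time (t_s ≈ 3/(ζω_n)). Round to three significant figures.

t_s ≈ 0.0468 s

Dividing through by 3.99: denominator becomes s² + 128.1 s + 19870.
So ω_n = √19870 = 141 rad/s and ζ = 128.1/(2·141) = 0.454.
t_s ≈ 3/(ζω_n) = 0.0468 s.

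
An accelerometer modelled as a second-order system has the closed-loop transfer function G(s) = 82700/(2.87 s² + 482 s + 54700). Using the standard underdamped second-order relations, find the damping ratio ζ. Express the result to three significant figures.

ζ ≈ 0.608

Dividing through by 2.87: denominator becomes s² + 167.9 s + 19060.
So ω_n = √19060 = 138 rad/s and ζ = 167.9/(2·138) = 0.608.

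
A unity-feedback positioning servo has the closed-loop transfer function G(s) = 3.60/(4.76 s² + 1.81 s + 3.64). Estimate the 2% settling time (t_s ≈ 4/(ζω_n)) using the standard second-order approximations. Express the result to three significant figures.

t_s ≈ 21.0 s

Dividing through by 4.76: denominator becomes s² + 0.3803 s + 0.7647.
So ω_n = √0.7647 = 0.874 rad/s and ζ = 0.3803/(2·0.874) = 0.217.
t_s ≈ 4/(ζω_n) = 21.0 s.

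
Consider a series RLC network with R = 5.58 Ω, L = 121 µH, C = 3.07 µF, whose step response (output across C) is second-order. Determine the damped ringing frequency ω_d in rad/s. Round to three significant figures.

For a series RLC circuit (capacitor voltage as output), ω_n = 1/√(LC) = 1/√(121 µH · 3.07 µF) = 51900 rad/s.
ζ = (R/2)·√(C/L) = (5.58/2)·√(3.07 µF/121 µH) = 0.444.
ω_d = 51900·√(1 − 0.444²) = 46500 rad/s.

ω_d ≈ 46500 rad/s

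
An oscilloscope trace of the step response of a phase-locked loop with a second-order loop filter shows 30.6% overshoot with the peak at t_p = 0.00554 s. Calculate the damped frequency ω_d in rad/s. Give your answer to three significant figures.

ω_d ≈ 567 rad/s

t_p = π/ω_d, so ω_d = π/0.00554 = 567 rad/s.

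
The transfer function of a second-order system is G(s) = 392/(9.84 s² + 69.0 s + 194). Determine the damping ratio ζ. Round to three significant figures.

ζ ≈ 0.790

Dividing through by 9.84: denominator becomes s² + 7.012 s + 19.72.
So ω_n = √19.72 = 4.44 rad/s and ζ = 7.012/(2·4.44) = 0.790.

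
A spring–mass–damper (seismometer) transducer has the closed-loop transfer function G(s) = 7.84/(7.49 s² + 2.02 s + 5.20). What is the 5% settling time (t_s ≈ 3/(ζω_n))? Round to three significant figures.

Dividing through by 7.49: denominator becomes s² + 0.2697 s + 0.6943.
So ω_n = √0.6943 = 0.833 rad/s and ζ = 0.2697/(2·0.833) = 0.162.
t_s ≈ 3/(ζω_n) = 22.2 s.

t_s ≈ 22.2 s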